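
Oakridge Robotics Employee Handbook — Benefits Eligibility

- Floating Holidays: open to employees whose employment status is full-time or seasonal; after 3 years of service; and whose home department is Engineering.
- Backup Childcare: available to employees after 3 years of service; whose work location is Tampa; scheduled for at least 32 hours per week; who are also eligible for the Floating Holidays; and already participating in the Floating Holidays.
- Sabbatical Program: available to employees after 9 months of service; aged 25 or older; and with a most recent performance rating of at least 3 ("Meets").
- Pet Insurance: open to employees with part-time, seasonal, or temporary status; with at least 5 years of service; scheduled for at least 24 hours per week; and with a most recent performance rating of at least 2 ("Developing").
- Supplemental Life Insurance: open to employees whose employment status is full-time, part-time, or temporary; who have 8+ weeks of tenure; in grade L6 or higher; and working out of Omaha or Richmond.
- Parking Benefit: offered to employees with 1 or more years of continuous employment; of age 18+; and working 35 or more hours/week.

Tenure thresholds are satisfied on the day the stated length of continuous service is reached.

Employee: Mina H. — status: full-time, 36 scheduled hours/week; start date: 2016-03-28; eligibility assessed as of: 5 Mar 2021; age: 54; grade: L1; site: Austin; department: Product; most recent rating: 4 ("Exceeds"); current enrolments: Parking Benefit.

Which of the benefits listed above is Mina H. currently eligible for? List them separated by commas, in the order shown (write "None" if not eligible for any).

Service from 2016-03-28 to 5 Mar 2021: 1803 days.
Floating Holidays — status full-time ✓; service 1803 days ≥ 3 years (≈1095 days) ✓; dept Product ✗ → not eligible.
Backup Childcare — service 1803 days ≥ 3 years (≈1095 days) ✓; site Austin ✗ (not Tampa) → not eligible.
Sabbatical Program — service 1803 days ≥ 9 months (≈270 days) ✓; age 54 ≥ 25 ✓; rating 4 ≥ 3 ✓ → eligible.
Pet Insurance — status full-time ✗ (requires part-time, seasonal, or temporary) → not eligible.
Supplemental Life Insurance — status full-time ✓; service 1803 days ≥ 8 weeks (≈56 days) ✓; grade L1 < L6 ✗ → not eligible.
Parking Benefit — service 1803 days ≥ 1 year (≈365 days) ✓; age 54 ≥ 18 ✓; 36 hrs/wk ≥ 35 ✓ → eligible.

Sabbatical Program, Parking Benefit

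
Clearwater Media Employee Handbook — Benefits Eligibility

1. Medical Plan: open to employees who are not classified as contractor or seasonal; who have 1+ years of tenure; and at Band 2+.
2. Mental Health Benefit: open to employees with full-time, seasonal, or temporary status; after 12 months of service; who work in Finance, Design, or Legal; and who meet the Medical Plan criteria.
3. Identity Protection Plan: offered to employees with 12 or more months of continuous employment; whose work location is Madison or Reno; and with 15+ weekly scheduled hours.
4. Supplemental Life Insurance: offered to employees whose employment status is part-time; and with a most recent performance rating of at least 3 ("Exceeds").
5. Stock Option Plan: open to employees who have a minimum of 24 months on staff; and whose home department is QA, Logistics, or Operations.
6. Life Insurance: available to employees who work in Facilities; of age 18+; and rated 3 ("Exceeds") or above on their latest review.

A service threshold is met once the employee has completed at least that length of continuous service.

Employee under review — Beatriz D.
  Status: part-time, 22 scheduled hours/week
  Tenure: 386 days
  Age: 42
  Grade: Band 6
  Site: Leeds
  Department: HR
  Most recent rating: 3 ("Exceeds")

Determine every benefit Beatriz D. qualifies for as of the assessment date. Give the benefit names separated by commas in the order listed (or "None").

Medical Plan — status part-time ✓ (not excluded); service 386 days ≥ 1 year (≈365 days) ✓; grade Band 6 ≥ Band 2 ✓ → eligible.
Mental Health Benefit — status part-time ✗ (requires full-time, seasonal, or temporary) → not eligible.
Identity Protection Plan — service 386 days ≥ 12 months (≈360 days) ✓; site Leeds ✗ (not Madison or Reno) → not eligible.
Supplemental Life Insurance — status part-time ✓; rating 3 ≥ 3 ✓ → eligible.
Stock Option Plan — service 386 days < 24 months (≈720 days) ✗ → not eligible.
Life Insurance — dept HR ✗ → not eligible.

Medical Plan, Supplemental Life Insurance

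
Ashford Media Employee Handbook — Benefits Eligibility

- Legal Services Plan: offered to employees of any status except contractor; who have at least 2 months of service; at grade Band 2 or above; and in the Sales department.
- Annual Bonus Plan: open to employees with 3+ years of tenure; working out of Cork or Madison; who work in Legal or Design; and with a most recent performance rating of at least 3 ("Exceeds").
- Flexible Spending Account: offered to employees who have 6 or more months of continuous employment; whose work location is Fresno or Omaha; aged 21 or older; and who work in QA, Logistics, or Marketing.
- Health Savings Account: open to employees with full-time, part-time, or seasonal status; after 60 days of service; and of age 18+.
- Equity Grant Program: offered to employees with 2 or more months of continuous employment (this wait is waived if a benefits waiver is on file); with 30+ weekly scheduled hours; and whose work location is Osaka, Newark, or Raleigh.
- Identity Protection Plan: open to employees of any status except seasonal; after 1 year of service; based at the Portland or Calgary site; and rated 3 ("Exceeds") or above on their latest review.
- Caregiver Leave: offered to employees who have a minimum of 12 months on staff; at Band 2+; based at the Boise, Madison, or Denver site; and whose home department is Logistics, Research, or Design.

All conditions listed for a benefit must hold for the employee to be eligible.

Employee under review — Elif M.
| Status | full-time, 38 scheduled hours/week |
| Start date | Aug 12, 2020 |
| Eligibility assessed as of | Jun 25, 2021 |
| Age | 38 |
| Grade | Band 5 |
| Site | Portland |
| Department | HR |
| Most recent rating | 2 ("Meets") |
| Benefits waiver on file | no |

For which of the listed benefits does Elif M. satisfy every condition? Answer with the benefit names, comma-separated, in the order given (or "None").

Service from Aug 12, 2020 to Jun 25, 2021: 317 days.
Legal Services Plan — status full-time ✓ (not excluded); service 317 days ≥ 2 months (≈60 days) ✓; grade Band 5 ≥ Band 2 ✓; dept HR ✗ → not eligible.
Annual Bonus Plan — service 317 days < 3 years (≈1095 days) ✗ → not eligible.
Flexible Spending Account — service 317 days ≥ 6 months (≈180 days) ✓; site Portland ✗ (not Fresno or Omaha) → not eligible.
Health Savings Account — status full-time ✓; service 317 days ≥ 60 days ✓; age 38 ≥ 18 ✓ → eligible.
Equity Grant Program — no waiver, service 317 days ≥ 2 months (≈60 days) ✓; 38 hrs/wk ≥ 30 ✓; site Portland ✗ (not Osaka, Newark, or Raleigh) → not eligible.
Identity Protection Plan — status full-time ✓ (not excluded); service 317 days < 1 year (≈365 days) ✗ → not eligible.
Caregiver Leave — service 317 days < 12 months (≈360 days) ✗ → not eligible.

Health Savings Account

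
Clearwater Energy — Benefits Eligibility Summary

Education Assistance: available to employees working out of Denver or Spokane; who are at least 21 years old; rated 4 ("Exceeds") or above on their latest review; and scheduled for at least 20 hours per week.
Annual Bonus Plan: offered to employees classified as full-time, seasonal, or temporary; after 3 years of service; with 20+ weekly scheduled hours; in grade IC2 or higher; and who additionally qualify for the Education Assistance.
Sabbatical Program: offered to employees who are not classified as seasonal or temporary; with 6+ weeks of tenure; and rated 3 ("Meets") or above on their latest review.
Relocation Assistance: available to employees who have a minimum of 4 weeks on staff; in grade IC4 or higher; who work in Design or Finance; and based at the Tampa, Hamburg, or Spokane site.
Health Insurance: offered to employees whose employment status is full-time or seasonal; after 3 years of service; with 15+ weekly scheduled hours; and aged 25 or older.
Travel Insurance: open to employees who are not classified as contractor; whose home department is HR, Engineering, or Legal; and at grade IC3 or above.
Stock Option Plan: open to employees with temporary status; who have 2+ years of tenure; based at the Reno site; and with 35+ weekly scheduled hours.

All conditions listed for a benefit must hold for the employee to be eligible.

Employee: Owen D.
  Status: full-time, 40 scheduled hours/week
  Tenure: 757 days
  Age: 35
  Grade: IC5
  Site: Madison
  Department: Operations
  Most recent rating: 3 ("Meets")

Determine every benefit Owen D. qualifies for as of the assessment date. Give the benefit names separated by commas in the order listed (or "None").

Education Assistance — site Madison ✗ (not Denver or Spokane) → not eligible.
Annual Bonus Plan — status full-time ✓; service 757 days < 3 years (≈1095 days) ✗ → not eligible.
Sabbatical Program — status full-time ✓ (not excluded); service 757 days ≥ 6 weeks (≈42 days) ✓; rating 3 ≥ 3 ✓ → eligible.
Relocation Assistance — service 757 days ≥ 4 weeks (≈28 days) ✓; grade IC5 ≥ IC4 ✓; dept Operations ✗ → not eligible.
Health Insurance — status full-time ✓; service 757 days < 3 years (≈1095 days) ✗ → not eligible.
Travel Insurance — status full-time ✓ (not excluded); dept Operations ✗ → not eligible.
Stock Option Plan — status full-time ✗ (requires temporary) → not eligible.

Sabbatical Program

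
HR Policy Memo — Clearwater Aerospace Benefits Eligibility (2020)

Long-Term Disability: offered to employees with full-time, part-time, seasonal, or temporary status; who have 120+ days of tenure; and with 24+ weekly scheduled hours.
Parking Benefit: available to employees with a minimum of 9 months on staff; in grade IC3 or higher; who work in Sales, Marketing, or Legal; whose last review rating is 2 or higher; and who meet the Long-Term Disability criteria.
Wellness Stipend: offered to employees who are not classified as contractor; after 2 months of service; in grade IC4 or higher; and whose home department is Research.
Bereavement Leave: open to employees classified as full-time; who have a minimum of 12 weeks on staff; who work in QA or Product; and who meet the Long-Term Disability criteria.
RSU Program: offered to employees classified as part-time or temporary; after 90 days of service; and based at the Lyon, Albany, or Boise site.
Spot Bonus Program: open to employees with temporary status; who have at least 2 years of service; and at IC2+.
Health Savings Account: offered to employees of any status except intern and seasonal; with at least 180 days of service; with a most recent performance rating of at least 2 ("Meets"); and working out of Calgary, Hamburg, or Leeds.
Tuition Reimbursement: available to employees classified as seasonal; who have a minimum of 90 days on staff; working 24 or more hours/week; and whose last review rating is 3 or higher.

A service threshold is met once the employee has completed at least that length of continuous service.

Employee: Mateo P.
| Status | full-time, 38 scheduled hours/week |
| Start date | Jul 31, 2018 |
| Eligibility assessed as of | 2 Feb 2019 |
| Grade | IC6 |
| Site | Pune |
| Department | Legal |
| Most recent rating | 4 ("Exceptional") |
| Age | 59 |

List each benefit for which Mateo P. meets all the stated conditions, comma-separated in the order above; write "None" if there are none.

Long-Term Disability

Service from Jul 31, 2018 to 2 Feb 2019: 186 days.
Long-Term Disability — status full-time ✓; service 186 days ≥ 120 days ✓; 38 hrs/wk ≥ 24 ✓ → eligible.
Parking Benefit — service 186 days < 9 months (≈270 days) ✗ → not eligible.
Wellness Stipend — status full-time ✓ (not excluded); service 186 days ≥ 2 months (≈60 days) ✓; grade IC6 ≥ IC4 ✓; dept Legal ✗ → not eligible.
Bereavement Leave — status full-time ✓; service 186 days ≥ 12 weeks (≈84 days) ✓; dept Legal ✗ → not eligible.
RSU Program — status full-time ✗ (requires part-time or temporary) → not eligible.
Spot Bonus Program — status full-time ✗ (requires temporary) → not eligible.
Health Savings Account — status full-time ✓ (not excluded); service 186 days ≥ 180 days ✓; rating 4 ≥ 2 ✓; site Pune ✗ (not Calgary, Hamburg, or Leeds) → not eligible.
Tuition Reimbursement — status full-time ✗ (requires seasonal) → not eligible.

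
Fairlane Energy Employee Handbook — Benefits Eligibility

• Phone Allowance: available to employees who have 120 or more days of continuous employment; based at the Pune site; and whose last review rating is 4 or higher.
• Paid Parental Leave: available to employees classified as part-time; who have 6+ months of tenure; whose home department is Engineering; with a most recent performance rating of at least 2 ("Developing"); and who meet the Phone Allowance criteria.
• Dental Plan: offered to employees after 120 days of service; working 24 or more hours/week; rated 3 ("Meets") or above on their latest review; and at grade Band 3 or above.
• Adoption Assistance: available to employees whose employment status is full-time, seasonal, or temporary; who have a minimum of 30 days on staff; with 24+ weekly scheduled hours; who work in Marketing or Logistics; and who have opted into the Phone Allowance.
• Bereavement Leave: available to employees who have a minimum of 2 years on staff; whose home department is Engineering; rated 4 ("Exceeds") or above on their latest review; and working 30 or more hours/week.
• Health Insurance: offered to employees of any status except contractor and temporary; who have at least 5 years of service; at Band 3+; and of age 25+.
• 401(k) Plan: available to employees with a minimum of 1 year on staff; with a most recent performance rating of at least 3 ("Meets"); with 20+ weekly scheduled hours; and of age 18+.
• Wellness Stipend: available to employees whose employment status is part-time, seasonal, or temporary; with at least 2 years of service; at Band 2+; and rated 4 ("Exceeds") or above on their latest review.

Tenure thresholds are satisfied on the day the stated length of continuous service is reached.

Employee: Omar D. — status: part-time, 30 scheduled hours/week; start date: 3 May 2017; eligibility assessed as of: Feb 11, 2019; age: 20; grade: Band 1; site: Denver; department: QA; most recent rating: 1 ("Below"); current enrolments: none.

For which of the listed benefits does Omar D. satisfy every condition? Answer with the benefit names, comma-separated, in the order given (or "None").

None

Service from 3 May 2017 to Feb 11, 2019: 649 days.
Phone Allowance — service 649 days ≥ 120 days ✓; site Denver ✗ (not Pune) → not eligible.
Paid Parental Leave — status part-time ✓; service 649 days ≥ 6 months (≈180 days) ✓; dept QA ✗ → not eligible.
Dental Plan — service 649 days ≥ 120 days ✓; 30 hrs/wk ≥ 24 ✓; rating 1 < 3 ✗ → not eligible.
Adoption Assistance — status part-time ✗ (requires full-time, seasonal, or temporary) → not eligible.
Bereavement Leave — service 649 days < 2 years (≈730 days) ✗ → not eligible.
Health Insurance — status part-time ✓ (not excluded); service 649 days < 5 years (≈1825 days) ✗ → not eligible.
401(k) Plan — service 649 days ≥ 1 year (≈365 days) ✓; rating 1 < 3 ✗ → not eligible.
Wellness Stipend — status part-time ✓; service 649 days < 2 years (≈730 days) ✗ → not eligible.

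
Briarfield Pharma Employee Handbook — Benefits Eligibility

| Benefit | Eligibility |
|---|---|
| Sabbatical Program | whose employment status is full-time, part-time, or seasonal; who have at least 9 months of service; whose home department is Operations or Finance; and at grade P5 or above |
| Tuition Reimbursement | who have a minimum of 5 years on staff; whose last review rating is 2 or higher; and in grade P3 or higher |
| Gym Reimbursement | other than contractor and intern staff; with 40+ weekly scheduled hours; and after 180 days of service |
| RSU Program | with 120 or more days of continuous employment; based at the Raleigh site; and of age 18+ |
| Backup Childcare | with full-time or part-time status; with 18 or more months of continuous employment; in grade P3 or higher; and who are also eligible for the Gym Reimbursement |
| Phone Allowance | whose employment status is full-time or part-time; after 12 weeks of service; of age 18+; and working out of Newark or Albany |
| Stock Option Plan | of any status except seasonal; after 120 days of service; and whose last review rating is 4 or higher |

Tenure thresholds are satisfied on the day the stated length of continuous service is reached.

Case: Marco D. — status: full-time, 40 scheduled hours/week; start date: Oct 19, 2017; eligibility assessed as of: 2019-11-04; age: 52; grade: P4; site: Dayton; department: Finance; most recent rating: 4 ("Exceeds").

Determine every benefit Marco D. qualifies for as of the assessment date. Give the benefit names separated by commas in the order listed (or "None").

Gym Reimbursement, Backup Childcare, Stock Option Plan

Service from Oct 19, 2017 to 2019-11-04: 746 days.
Sabbatical Program — status full-time ✓; service 746 days ≥ 9 months (≈270 days) ✓; dept Finance ✓; grade P4 < P5 ✗ → not eligible.
Tuition Reimbursement — service 746 days < 5 years (≈1825 days) ✗ → not eligible.
Gym Reimbursement — status full-time ✓ (not excluded); 40 hrs/wk ≥ 40 ✓; service 746 days ≥ 180 days ✓ → eligible.
RSU Program — service 746 days ≥ 120 days ✓; site Dayton ✗ (not Raleigh) → not eligible.
Backup Childcare — status full-time ✓; service 746 days ≥ 18 months (≈540 days) ✓; grade P4 ≥ P3 ✓; eligible for Gym Reimbursement ✓ → eligible.
Phone Allowance — status full-time ✓; service 746 days ≥ 12 weeks (≈84 days) ✓; age 52 ≥ 18 ✓; site Dayton ✗ (not Newark or Albany) → not eligible.
Stock Option Plan — status full-time ✓ (not excluded); service 746 days ≥ 120 days ✓; rating 4 ≥ 4 ✓ → eligible.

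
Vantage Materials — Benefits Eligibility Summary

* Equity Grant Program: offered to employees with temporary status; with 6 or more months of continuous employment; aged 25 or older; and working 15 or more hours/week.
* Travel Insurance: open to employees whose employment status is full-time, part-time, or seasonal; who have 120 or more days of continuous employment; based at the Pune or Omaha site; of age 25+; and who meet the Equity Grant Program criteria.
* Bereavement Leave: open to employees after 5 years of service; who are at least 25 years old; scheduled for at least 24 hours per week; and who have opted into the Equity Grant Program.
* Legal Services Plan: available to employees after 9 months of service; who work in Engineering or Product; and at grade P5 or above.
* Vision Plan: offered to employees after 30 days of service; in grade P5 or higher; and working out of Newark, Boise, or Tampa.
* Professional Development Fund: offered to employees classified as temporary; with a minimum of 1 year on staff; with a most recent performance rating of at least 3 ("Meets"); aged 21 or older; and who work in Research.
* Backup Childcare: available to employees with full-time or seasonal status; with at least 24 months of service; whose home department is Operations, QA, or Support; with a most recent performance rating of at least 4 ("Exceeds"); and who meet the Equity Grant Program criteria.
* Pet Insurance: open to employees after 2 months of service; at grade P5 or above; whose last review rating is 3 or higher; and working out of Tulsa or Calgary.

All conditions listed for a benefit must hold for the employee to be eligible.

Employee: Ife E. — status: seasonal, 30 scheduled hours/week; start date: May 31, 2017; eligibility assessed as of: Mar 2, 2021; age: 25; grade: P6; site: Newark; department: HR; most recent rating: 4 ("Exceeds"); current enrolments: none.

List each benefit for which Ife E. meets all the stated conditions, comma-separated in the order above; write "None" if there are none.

Service from May 31, 2017 to Mar 2, 2021: 1371 days.
Equity Grant Program — status seasonal ✗ (requires temporary) → not eligible.
Travel Insurance — status seasonal ✓; service 1371 days ≥ 120 days ✓; site Newark ✗ (not Pune or Omaha) → not eligible.
Bereavement Leave — service 1371 days < 5 years (≈1825 days) ✗ → not eligible.
Legal Services Plan — service 1371 days ≥ 9 months (≈270 days) ✓; dept HR ✗ → not eligible.
Vision Plan — service 1371 days ≥ 30 days ✓; grade P6 ≥ P5 ✓; site Newark ✓ → eligible.
Professional Development Fund — status seasonal ✗ (requires temporary) → not eligible.
Backup Childcare — status seasonal ✓; service 1371 days ≥ 24 months (≈720 days) ✓; dept HR ✗ → not eligible.
Pet Insurance — service 1371 days ≥ 2 months (≈60 days) ✓; grade P6 ≥ P5 ✓; rating 4 ≥ 3 ✓; site Newark ✗ (not Tulsa or Calgary) → not eligible.

Vision Plan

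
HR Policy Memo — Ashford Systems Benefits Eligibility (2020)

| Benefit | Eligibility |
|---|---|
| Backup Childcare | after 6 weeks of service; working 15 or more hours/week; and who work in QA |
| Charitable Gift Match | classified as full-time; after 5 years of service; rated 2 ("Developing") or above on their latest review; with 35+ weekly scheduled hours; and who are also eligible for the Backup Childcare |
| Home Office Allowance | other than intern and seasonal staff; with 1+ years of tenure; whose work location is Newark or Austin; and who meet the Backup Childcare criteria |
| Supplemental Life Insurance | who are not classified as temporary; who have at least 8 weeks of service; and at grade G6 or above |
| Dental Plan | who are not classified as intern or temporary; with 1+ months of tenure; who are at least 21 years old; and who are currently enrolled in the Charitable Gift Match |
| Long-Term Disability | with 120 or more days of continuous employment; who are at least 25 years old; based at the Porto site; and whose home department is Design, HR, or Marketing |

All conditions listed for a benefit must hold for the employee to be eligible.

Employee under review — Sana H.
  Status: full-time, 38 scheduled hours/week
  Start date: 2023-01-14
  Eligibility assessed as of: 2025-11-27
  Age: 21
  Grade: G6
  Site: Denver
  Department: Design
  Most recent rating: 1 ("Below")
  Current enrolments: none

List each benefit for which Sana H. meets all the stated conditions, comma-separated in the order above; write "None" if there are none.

Service from 2023-01-14 to 2025-11-27: 1048 days.
Backup Childcare — service 1048 days ≥ 6 weeks (≈42 days) ✓; 38 hrs/wk ≥ 15 ✓; dept Design ✗ → not eligible.
Charitable Gift Match — status full-time ✓; service 1048 days < 5 years (≈1825 days) ✗ → not eligible.
Home Office Allowance — status full-time ✓ (not excluded); service 1048 days ≥ 1 year (≈365 days) ✓; site Denver ✗ (not Newark or Austin) → not eligible.
Supplemental Life Insurance — status full-time ✓ (not excluded); service 1048 days ≥ 8 weeks (≈56 days) ✓; grade G6 ≥ G6 ✓ → eligible.
Dental Plan — status full-time ✓ (not excluded); service 1048 days ≥ 1 month (≈30 days) ✓; age 21 ≥ 21 ✓; not enrolled in Charitable Gift Match ✗ → not eligible.
Long-Term Disability — service 1048 days ≥ 120 days ✓; age 21 < 25 ✗ → not eligible.

Supplemental Life Insurance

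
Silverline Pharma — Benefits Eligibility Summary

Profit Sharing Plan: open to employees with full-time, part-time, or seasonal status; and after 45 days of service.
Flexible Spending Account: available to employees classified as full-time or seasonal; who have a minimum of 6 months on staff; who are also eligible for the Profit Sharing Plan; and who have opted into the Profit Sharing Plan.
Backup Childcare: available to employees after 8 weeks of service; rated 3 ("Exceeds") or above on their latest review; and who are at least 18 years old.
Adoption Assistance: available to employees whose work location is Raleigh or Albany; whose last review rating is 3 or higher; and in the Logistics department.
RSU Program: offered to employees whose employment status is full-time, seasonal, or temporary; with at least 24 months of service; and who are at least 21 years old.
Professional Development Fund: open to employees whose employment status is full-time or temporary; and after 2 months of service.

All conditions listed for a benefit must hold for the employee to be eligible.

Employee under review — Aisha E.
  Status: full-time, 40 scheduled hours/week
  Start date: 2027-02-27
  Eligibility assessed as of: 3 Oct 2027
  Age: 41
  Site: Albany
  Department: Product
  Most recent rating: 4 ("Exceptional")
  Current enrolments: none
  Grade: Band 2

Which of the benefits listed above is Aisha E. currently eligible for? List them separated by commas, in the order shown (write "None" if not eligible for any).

Profit Sharing Plan, Backup Childcare, Professional Development Fund

Service from 2027-02-27 to 3 Oct 2027: 218 days.
Profit Sharing Plan — status full-time ✓; service 218 days ≥ 45 days ✓ → eligible.
Flexible Spending Account — status full-time ✓; service 218 days ≥ 6 months (≈180 days) ✓; eligible for Profit Sharing Plan ✓; not enrolled in Profit Sharing Plan ✗ → not eligible.
Backup Childcare — service 218 days ≥ 8 weeks (≈56 days) ✓; rating 4 ≥ 3 ✓; age 41 ≥ 18 ✓ → eligible.
Adoption Assistance — site Albany ✓; rating 4 ≥ 3 ✓; dept Product ✗ → not eligible.
RSU Program — status full-time ✓; service 218 days < 24 months (≈720 days) ✗ → not eligible.
Professional Development Fund — status full-time ✓; service 218 days ≥ 2 months (≈60 days) ✓ → eligible.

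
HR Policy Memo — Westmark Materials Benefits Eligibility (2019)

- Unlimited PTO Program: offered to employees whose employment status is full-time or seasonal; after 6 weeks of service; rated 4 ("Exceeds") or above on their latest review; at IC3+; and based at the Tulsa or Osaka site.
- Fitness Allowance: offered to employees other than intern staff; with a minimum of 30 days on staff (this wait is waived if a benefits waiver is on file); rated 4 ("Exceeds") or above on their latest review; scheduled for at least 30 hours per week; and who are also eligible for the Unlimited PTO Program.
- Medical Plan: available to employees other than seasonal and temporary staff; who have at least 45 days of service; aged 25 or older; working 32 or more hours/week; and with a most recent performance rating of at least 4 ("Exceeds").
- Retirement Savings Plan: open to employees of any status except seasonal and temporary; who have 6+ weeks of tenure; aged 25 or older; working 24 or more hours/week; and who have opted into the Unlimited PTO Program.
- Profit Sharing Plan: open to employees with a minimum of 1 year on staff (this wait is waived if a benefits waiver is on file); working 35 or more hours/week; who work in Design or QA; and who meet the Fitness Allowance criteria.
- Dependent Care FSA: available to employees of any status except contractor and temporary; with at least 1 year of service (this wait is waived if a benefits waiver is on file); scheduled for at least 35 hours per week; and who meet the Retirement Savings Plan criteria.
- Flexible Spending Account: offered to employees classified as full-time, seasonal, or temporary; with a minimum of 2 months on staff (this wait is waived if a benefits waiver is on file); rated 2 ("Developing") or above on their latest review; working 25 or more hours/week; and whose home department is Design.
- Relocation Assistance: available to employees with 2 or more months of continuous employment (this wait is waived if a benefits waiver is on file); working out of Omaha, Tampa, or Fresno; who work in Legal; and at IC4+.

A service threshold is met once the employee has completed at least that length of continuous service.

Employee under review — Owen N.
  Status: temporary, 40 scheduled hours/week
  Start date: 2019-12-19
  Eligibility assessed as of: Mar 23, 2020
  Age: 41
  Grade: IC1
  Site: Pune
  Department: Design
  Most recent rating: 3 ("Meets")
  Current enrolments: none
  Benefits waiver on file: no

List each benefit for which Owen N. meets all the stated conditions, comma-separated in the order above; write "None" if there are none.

Service from 2019-12-19 to Mar 23, 2020: 95 days.
Unlimited PTO Program — status temporary ✗ (requires full-time or seasonal) → not eligible.
Fitness Allowance — status temporary ✓ (not excluded); no waiver, service 95 days ≥ 30 days ✓; rating 3 < 4 ✗ → not eligible.
Medical Plan — status temporary ✗ (excluded) → not eligible.
Retirement Savings Plan — status temporary ✗ (excluded) → not eligible.
Profit Sharing Plan — no waiver, service 95 days < 1 year (≈365 days) ✗ → not eligible.
Dependent Care FSA — status temporary ✗ (excluded) → not eligible.
Flexible Spending Account — status temporary ✓; no waiver, service 95 days ≥ 2 months (≈60 days) ✓; rating 3 ≥ 2 ✓; 40 hrs/wk ≥ 25 ✓; dept Design ✓ → eligible.
Relocation Assistance — no waiver, service 95 days ≥ 2 months (≈60 days) ✓; site Pune ✗ (not Omaha, Tampa, or Fresno) → not eligible.

Flexible Spending Account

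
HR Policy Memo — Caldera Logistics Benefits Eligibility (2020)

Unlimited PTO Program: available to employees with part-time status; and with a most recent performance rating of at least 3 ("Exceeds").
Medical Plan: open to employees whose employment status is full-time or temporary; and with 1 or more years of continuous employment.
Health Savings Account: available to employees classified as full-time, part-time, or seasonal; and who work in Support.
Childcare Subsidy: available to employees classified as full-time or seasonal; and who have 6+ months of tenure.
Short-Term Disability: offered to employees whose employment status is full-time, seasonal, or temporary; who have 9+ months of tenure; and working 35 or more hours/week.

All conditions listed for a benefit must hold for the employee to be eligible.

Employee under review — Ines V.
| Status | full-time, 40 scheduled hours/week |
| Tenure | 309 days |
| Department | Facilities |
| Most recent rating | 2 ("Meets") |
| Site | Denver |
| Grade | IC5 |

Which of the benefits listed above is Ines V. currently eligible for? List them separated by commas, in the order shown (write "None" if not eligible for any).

Unlimited PTO Program — status full-time ✗ (requires part-time) → not eligible.
Medical Plan — status full-time ✓; service 309 days < 1 year (≈365 days) ✗ → not eligible.
Health Savings Account — status full-time ✓; dept Facilities ✗ → not eligible.
Childcare Subsidy — status full-time ✓; service 309 days ≥ 6 months (≈180 days) ✓ → eligible.
Short-Term Disability — status full-time ✓; service 309 days ≥ 9 months (≈270 days) ✓; 40 hrs/wk ≥ 35 ✓ → eligible.

Childcare Subsidy, Short-Term Disability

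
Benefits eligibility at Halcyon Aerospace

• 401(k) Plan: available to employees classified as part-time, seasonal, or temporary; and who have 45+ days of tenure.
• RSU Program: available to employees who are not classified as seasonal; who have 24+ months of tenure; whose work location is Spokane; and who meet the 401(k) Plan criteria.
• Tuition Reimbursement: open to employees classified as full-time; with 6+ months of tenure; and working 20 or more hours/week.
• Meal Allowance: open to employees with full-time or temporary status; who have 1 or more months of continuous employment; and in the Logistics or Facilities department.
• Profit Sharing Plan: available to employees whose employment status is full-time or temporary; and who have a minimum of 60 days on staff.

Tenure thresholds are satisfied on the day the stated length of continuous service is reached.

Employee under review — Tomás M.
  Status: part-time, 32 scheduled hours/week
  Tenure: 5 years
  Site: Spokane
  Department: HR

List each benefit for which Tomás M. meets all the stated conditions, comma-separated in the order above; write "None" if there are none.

401(k) Plan — status part-time ✓; service 5 years ≥ 45 days ✓ → eligible.
RSU Program — status part-time ✓ (not excluded); service 5 years ≥ 24 months (≈720 days) ✓; site Spokane ✓; eligible for 401(k) Plan ✓ → eligible.
Tuition Reimbursement — status part-time ✗ (requires full-time) → not eligible.
Meal Allowance — status part-time ✗ (requires full-time or temporary) → not eligible.
Profit Sharing Plan — status part-time ✗ (requires full-time or temporary) → not eligible.

401(k) Plan, RSU Program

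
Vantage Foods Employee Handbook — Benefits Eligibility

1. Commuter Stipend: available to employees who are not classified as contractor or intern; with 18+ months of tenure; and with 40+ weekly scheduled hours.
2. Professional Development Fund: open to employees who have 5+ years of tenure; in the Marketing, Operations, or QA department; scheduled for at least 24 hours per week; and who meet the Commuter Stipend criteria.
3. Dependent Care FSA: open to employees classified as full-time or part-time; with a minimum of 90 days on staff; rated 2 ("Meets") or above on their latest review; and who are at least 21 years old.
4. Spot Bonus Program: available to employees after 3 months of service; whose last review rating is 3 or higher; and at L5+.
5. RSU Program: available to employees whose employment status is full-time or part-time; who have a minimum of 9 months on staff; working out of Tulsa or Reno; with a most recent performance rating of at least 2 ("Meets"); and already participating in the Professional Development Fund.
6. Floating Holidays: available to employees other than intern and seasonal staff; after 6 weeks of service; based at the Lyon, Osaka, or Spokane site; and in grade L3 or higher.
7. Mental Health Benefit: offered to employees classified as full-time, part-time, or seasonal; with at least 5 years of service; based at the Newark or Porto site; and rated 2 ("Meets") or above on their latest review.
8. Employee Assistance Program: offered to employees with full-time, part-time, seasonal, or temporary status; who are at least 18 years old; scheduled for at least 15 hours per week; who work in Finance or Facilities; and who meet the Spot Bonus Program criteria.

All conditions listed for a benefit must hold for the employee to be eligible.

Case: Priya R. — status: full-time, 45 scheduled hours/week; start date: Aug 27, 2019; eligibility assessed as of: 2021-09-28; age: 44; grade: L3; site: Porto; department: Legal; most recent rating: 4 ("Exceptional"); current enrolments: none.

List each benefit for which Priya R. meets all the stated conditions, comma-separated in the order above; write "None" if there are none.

Commuter Stipend, Dependent Care FSA

Service from Aug 27, 2019 to 2021-09-28: 763 days.
Commuter Stipend — status full-time ✓ (not excluded); service 763 days ≥ 18 months (≈540 days) ✓; 45 hrs/wk ≥ 40 ✓ → eligible.
Professional Development Fund — service 763 days < 5 years (≈1825 days) ✗ → not eligible.
Dependent Care FSA — status full-time ✓; service 763 days ≥ 90 days ✓; rating 4 ≥ 2 ✓; age 44 ≥ 21 ✓ → eligible.
Spot Bonus Program — service 763 days ≥ 3 months (≈90 days) ✓; rating 4 ≥ 3 ✓; grade L3 < L5 ✗ → not eligible.
RSU Program — status full-time ✓; service 763 days ≥ 9 months (≈270 days) ✓; site Porto ✗ (not Tulsa or Reno) → not eligible.
Floating Holidays — status full-time ✓ (not excluded); service 763 days ≥ 6 weeks (≈42 days) ✓; site Porto ✗ (not Lyon, Osaka, or Spokane) → not eligible.
Mental Health Benefit — status full-time ✓; service 763 days < 5 years (≈1825 days) ✗ → not eligible.
Employee Assistance Program — status full-time ✓; age 44 ≥ 18 ✓; 45 hrs/wk ≥ 15 ✓; dept Legal ✗ → not eligible.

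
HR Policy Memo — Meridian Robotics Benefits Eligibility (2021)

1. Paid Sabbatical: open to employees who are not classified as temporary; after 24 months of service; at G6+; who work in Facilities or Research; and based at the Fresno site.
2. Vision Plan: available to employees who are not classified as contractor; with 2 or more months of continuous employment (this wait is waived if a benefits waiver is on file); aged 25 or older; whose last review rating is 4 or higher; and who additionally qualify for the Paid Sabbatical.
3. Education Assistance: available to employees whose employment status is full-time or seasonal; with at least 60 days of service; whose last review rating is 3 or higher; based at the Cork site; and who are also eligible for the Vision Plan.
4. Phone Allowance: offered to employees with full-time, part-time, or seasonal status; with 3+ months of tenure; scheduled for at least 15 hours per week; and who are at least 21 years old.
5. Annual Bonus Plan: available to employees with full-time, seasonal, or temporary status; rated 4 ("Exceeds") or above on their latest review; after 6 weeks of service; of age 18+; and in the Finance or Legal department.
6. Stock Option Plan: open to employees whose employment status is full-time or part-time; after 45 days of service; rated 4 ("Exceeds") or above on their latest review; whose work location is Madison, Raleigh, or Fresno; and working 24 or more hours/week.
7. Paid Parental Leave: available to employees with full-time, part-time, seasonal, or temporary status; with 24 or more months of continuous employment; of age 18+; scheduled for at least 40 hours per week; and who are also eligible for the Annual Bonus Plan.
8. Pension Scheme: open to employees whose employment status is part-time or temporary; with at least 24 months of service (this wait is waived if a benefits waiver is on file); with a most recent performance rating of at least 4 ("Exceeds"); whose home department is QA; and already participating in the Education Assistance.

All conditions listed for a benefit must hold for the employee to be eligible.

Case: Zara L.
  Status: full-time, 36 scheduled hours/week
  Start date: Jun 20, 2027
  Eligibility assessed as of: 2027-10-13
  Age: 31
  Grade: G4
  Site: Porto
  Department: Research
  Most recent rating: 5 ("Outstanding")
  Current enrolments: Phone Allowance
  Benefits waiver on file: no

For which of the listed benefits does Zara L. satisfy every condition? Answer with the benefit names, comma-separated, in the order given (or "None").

Phone Allowance

Service from Jun 20, 2027 to 2027-10-13: 115 days.
Paid Sabbatical — status full-time ✓ (not excluded); service 115 days < 24 months (≈720 days) ✗ → not eligible.
Vision Plan — status full-time ✓ (not excluded); no waiver, service 115 days ≥ 2 months (≈60 days) ✓; age 31 ≥ 25 ✓; rating 5 ≥ 4 ✓; not eligible for Paid Sabbatical ✗ → not eligible.
Education Assistance — status full-time ✓; service 115 days ≥ 60 days ✓; rating 5 ≥ 3 ✓; site Porto ✗ (not Cork) → not eligible.
Phone Allowance — status full-time ✓; service 115 days ≥ 3 months (≈90 days) ✓; 36 hrs/wk ≥ 15 ✓; age 31 ≥ 21 ✓ → eligible.
Annual Bonus Plan — status full-time ✓; rating 5 ≥ 4 ✓; service 115 days ≥ 6 weeks (≈42 days) ✓; age 31 ≥ 18 ✓; dept Research ✗ → not eligible.
Stock Option Plan — status full-time ✓; service 115 days ≥ 45 days ✓; rating 5 ≥ 4 ✓; site Porto ✗ (not Madison, Raleigh, or Fresno) → not eligible.
Paid Parental Leave — status full-time ✓; service 115 days < 24 months (≈720 days) ✗ → not eligible.
Pension Scheme — status full-time ✗ (requires part-time or temporary) → not eligible.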